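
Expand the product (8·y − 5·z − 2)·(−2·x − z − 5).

−16·x·y − 8·y·z − 40·y + 10·x·z + 5·z^2 + 27·z + 4·x + 10

(8·y − 5·z − 2)·(−2·x − z − 5)
= −16·x·y − 8·y·z − 40·y + 10·x·z + 5·z^2 + 25·z + 4·x + 2·z + 10    [distributive law]
= −16·x·y − 8·y·z − 40·y + 10·x·z + 5·z^2 + 27·z + 4·x + 10    [combine like terms]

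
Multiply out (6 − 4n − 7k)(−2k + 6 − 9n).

(6 − 4n − 7k)(−2k + 6 − 9n)
= −12k + 36 − 54n + 8kn − 24n + 36n^2 + 14k^2 − 42k + 63kn    [distributive law]
= −54k + 36 − 78n + 71kn + 36n^2 + 14k^2    [combine like terms]

−54k + 36 − 78n + 71kn + 36n^2 + 14k^2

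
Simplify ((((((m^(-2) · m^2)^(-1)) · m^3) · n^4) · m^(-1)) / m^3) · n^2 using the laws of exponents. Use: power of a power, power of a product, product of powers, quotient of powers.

m^(-1)n^6

((((((m^(-2) · m^2)^(-1)) · m^3) · n^4) · m^(-1)) / m^3) · n^2
= (((((((m^(-2))^(-1)) · ((m^2)^(-1))) · m^3) · n^4) · m^(-1)) / m^3) · n^2    [power of a product]
= (((((m^2 · ((m^2)^(-1))) · m^3) · n^4) · m^(-1)) / m^3) · n^2    [power of a power]
= (((((m^2 · m^(-2)) · m^3) · n^4) · m^(-1)) / m^3) · n^2    [power of a power]
= ((((m^0 · m^3) · n^4) · m^(-1)) / m^3) · n^2    [product of powers]
= (((m^3 · n^4) · m^(-1)) / m^3) · n^2    [product of powers]
= m^(-1)n^6    [quotient of powers; product of powers]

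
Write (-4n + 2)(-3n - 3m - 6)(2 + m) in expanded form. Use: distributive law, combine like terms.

(-4n + 2)(-3n - 3m - 6)(2 + m)
= (12n^2 + 12mn + 24n - 6n - 6m - 12)(2 + m)    [distributive law]
= (12n^2 + 12mn + 18n - 6m - 12)(2 + m)    [combine like terms]
= 24n^2 + 12mn^2 + 24mn + 12m^2n + 36n + 18mn - 12m - 6m^2 - 24 - 12m    [distributive law]
= 24n^2 + 12mn^2 + 42mn + 12m^2n + 36n - 24m - 6m^2 - 24    [combine like terms]

24n^2 + 12mn^2 + 42mn + 12m^2n + 36n - 24m - 6m^2 - 24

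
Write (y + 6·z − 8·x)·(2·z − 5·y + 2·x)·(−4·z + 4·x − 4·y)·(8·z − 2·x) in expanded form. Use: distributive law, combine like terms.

(y + 6·z − 8·x)·(2·z − 5·y + 2·x)·(−4·z + 4·x − 4·y)·(8·z − 2·x)
= (2·y·z − 5·y^2 + 2·x·y + 12·z^2 − 30·y·z + 12·x·z − 16·x·z + 40·x·y − 16·x^2)·(−4·z + 4·x − 4·y)·(8·z − 2·x)    [distributive law]
= (−28·y·z − 5·y^2 + 42·x·y + 12·z^2 − 4·x·z − 16·x^2)·(−4·z + 4·x − 4·y)·(8·z − 2·x)    [combine like terms]
= (112·y·z^2 − 112·x·y·z + 112·y^2·z + 20·y^2·z − 20·x·y^2 + 20·y^3 − 168·x·y·z + 168·x^2·y − 168·x·y^2 − 48·z^3 + 48·x·z^2 − 48·y·z^2 + 16·x·z^2 − 16·x^2·z + 16·x·y·z + 64·x^2·z − 64·x^3 + 64·x^2·y)·(8·z − 2·x)    [distributive law]
= (64·y·z^2 − 264·x·y·z + 132·y^2·z − 188·x·y^2 + 20·y^3 + 232·x^2·y − 48·z^3 + 64·x·z^2 + 48·x^2·z − 64·x^3)·(8·z − 2·x)    [combine like terms]
= 512·y·z^3 − 128·x·y·z^2 − 2112·x·y·z^2 + 528·x^2·y·z + 1056·y^2·z^2 − 264·x·y^2·z − 1504·x·y^2·z + 376·x^2·y^2 + 160·y^3·z − 40·x·y^3 + 1856·x^2·y·z − 464·x^3·y − 384·z^4 + 96·x·z^3 + 512·x·z^3 − 128·x^2·z^2 + 384·x^2·z^2 − 96·x^3·z − 512·x^3·z + 128·x^4    [distributive law]
= 512·y·z^3 − 2240·x·y·z^2 + 2384·x^2·y·z + 1056·y^2·z^2 − 1768·x·y^2·z + 376·x^2·y^2 + 160·y^3·z − 40·x·y^3 − 464·x^3·y − 384·z^4 + 608·x·z^3 + 256·x^2·z^2 − 608·x^3·z + 128·x^4    [combine like terms]

512·y·z^3 − 2240·x·y·z^2 + 2384·x^2·y·z + 1056·y^2·z^2 − 1768·x·y^2·z + 376·x^2·y^2 + 160·y^3·z − 40·x·y^3 − 464·x^3·y − 384·z^4 + 608·x·z^3 + 256·x^2·z^2 − 608·x^3·z + 128·x^4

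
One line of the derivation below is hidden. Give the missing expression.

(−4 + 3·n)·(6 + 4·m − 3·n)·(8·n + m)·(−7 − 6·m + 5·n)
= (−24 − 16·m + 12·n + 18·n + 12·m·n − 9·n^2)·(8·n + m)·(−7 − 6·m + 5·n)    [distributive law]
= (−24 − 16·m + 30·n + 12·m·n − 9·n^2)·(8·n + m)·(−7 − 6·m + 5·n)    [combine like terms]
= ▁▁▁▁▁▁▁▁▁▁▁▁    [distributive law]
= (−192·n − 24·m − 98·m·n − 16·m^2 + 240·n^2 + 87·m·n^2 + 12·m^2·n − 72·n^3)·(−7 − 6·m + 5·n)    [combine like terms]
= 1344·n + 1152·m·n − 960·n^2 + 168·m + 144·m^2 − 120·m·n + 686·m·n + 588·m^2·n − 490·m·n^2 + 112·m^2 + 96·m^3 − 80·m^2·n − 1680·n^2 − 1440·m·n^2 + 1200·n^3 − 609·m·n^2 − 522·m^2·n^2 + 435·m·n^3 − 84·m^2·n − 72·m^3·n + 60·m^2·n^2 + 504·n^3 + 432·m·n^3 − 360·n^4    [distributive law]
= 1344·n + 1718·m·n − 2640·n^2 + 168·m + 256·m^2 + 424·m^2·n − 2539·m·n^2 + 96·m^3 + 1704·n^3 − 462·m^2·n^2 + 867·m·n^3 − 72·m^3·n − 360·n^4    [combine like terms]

Applying distributive law to the line above:

(−192·n − 24·m − 128·m·n − 16·m^2 + 240·n^2 + 30·m·n + 96·m·n^2 + 12·m^2·n − 72·n^3 − 9·m·n^2)·(−7 − 6·m + 5·n)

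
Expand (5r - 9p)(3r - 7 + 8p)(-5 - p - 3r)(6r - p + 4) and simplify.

-1560pr^2 + 1170r^2 - 279pr^3 + 1272p^2r^2 - 270r^4 - 2941pr + 700r + 2813p^2r + 229p^3r + 1503p^2 - 1260p - 9p^3 - 72p^4

(5r - 9p)(3r - 7 + 8p)(-5 - p - 3r)(6r - p + 4)
= (15r^2 - 35r + 40pr - 27pr + 63p - 72p^2)(-5 - p - 3r)(6r - p + 4)    [distributive law]
= (15r^2 - 35r + 13pr + 63p - 72p^2)(-5 - p - 3r)(6r - p + 4)    [combine like terms]
= (-75r^2 - 15pr^2 - 45r^3 + 175r + 35pr + 105r^2 - 65pr - 13p^2r - 39pr^2 - 315p - 63p^2 - 189pr + 360p^2 + 72p^3 + 216p^2r)(6r - p + 4)    [distributive law]
= (30r^2 - 54pr^2 - 45r^3 + 175r - 219pr + 203p^2r - 315p + 297p^2 + 72p^3)(6r - p + 4)    [combine like terms]
= 180r^3 - 30pr^2 + 120r^2 - 324pr^3 + 54p^2r^2 - 216pr^2 - 270r^4 + 45pr^3 - 180r^3 + 1050r^2 - 175pr + 700r - 1314pr^2 + 219p^2r - 876pr + 1218p^2r^2 - 203p^3r + 812p^2r - 1890pr + 315p^2 - 1260p + 1782p^2r - 297p^3 + 1188p^2 + 432p^3r - 72p^4 + 288p^3    [distributive law]
= -1560pr^2 + 1170r^2 - 279pr^3 + 1272p^2r^2 - 270r^4 - 2941pr + 700r + 2813p^2r + 229p^3r + 1503p^2 - 1260p - 9p^3 - 72p^4    [combine like terms]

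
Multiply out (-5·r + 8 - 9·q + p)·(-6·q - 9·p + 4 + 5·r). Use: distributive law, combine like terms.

(-5·r + 8 - 9·q + p)·(-6·q - 9·p + 4 + 5·r)
= 30·q·r + 45·p·r - 20·r - 25·r² - 48·q - 72·p + 32 + 40·r + 54·q² + 81·p·q - 36·q - 45·q·r - 6·p·q - 9·p² + 4·p + 5·p·r    [distributive law]
= -15·q·r + 50·p·r + 20·r - 25·r² - 84·q - 68·p + 32 + 54·q² + 75·p·q - 9·p²    [combine like terms]

-15·q·r + 50·p·r + 20·r - 25·r² - 84·q - 68·p + 32 + 54·q² + 75·p·q - 9·p²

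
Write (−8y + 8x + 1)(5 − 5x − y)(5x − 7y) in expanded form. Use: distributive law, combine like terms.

(−8y + 8x + 1)(5 − 5x − y)(5x − 7y)
= (−40y + 40xy + 8y² + 40x − 40x² − 8xy + 5 − 5x − y)(5x − 7y)    [distributive law]
= (−41y + 32xy + 8y² + 35x − 40x² + 5)(5x − 7y)    [combine like terms]
= −205xy + 287y² + 160x²y − 224xy² + 40xy² − 56y³ + 175x² − 245xy − 200x³ + 280x²y + 25x − 35y    [distributive law]
= −450xy + 287y² + 440x²y − 184xy² − 56y³ + 175x² − 200x³ + 25x − 35y    [combine like terms]

−450xy + 287y² + 440x²y − 184xy² − 56y³ + 175x² − 200x³ + 25x − 35y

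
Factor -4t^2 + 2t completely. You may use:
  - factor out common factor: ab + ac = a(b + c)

-4t^2 + 2t
= 2(-2t^2 + t)    [factor out 2]
= 2t(-2t + 1)    [factor out t]

2t(-2t + 1)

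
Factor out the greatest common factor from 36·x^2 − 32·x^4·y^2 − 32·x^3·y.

36·x^2 − 32·x^4·y^2 − 32·x^3·y
= 4(9·x^2 − 8·x^4·y^2 − 8·x^3·y)    [factor out 4]
= 4·x^2(9 − 8·x^2·y^2 − 8·x·y)    [factor out x^2]

4·x^2(9 − 8·x^2·y^2 − 8·x·y)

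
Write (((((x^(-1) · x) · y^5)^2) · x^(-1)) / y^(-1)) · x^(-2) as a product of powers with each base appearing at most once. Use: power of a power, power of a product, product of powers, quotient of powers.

x^(-3)y^11

(((((x^(-1) · x) · y^5)^2) · x^(-1)) / y^(-1)) · x^(-2)
= (((((x^(-1) · x)^2) · ((y^5)^2)) · x^(-1)) / y^(-1)) · x^(-2)    [power of a product]
= ((((((x^(-1))^2) · (x^2)) · ((y^5)^2)) · x^(-1)) / y^(-1)) · x^(-2)    [power of a product]
= ((((x^(-2) · (x^2)) · ((y^5)^2)) · x^(-1)) / y^(-1)) · x^(-2)    [power of a power]
= (((x^0 · ((y^5)^2)) · x^(-1)) / y^(-1)) · x^(-2)    [product of powers]
= (((x^0 · y^10) · x^(-1)) / y^(-1)) · x^(-2)    [power of a power]
= x^(-3)y^11    [quotient of powers; product of powers]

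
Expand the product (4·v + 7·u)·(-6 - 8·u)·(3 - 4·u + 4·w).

-72·v - 96·v·w + 128·u^2·v - 128·u·v·w - 126·u - 168·u·w + 224·u^3 - 224·u^2·w

(4·v + 7·u)·(-6 - 8·u)·(3 - 4·u + 4·w)
= (-24·v - 32·u·v - 42·u - 56·u^2)·(3 - 4·u + 4·w)    [distributive law]
= -72·v + 96·u·v - 96·v·w - 96·u·v + 128·u^2·v - 128·u·v·w - 126·u + 168·u^2 - 168·u·w - 168·u^2 + 224·u^3 - 224·u^2·w    [distributive law]
= -72·v - 96·v·w + 128·u^2·v - 128·u·v·w - 126·u - 168·u·w + 224·u^3 - 224·u^2·w    [combine like terms]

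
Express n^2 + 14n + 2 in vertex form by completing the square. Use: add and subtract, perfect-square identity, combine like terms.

(n + 7)^2 − 47

n^2 + 14n + 2
= n^2 + 14n + 49 − 49 + 2    [add and subtract 49]
= (n + 7)^2 − 49 + 2    [perfect-square identity]
= (n + 7)^2 − 47    [combine constants]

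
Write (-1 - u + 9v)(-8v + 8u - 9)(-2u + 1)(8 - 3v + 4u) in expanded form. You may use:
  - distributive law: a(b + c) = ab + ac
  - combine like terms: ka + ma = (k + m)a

1567uv + 186uv² - 346u²v - 611v - 357v² - 148u² + 88u³ - 100u + 72 + 1056u²v² - 688u³v + 64u⁴ - 432uv³ + 216v³

(-1 - u + 9v)(-8v + 8u - 9)(-2u + 1)(8 - 3v + 4u)
= (8v - 8u + 9 + 8uv - 8u² + 9u - 72v² + 72uv - 81v)(-2u + 1)(8 - 3v + 4u)    [distributive law]
= (-73v + u + 9 + 80uv - 8u² - 72v²)(-2u + 1)(8 - 3v + 4u)    [combine like terms]
= (146uv - 73v - 2u² + u - 18u + 9 - 160u²v + 80uv + 16u³ - 8u² + 144uv² - 72v²)(8 - 3v + 4u)    [distributive law]
= (226uv - 73v - 10u² - 17u + 9 - 160u²v + 16u³ + 144uv² - 72v²)(8 - 3v + 4u)    [combine like terms]
= 1808uv - 678uv² + 904u²v - 584v + 219v² - 292uv - 80u² + 30u²v - 40u³ - 136u + 51uv - 68u² + 72 - 27v + 36u - 1280u²v + 480u²v² - 640u³v + 128u³ - 48u³v + 64u⁴ + 1152uv² - 432uv³ + 576u²v² - 576v² + 216v³ - 288uv²    [distributive law]
= 1567uv + 186uv² - 346u²v - 611v - 357v² - 148u² + 88u³ - 100u + 72 + 1056u²v² - 688u³v + 64u⁴ - 432uv³ + 216v³    [combine like terms]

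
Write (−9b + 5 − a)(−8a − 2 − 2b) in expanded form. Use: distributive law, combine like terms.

74ab + 8b + 18b^2 − 38a − 10 + 8a^2

(−9b + 5 − a)(−8a − 2 − 2b)
= 72ab + 18b + 18b^2 − 40a − 10 − 10b + 8a^2 + 2a + 2ab    [distributive law]
= 74ab + 8b + 18b^2 − 38a − 10 + 8a^2    [combine like terms]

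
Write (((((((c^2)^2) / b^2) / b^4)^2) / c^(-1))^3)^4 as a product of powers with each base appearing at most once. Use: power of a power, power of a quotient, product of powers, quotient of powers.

b^(-144)·c^108

(((((((c^2)^2) / b^2) / b^4)^2) / c^(-1))^3)^4
= ((((((c^2)^2) / b^2) / b^4)^2) / c^(-1))^12    [power of a power]
= ((((((c^2)^2) / b^2) / b^4)^2)^12) / ((c^(-1))^12)    [power of a quotient]
= (((((c^2)^2) / b^2) / b^4)^24) / ((c^(-1))^12)    [power of a power]
= (((((c^2)^2) / b^2)^24) / ((b^4)^24)) / ((c^(-1))^12)    [power of a quotient]
= (((((c^2)^2)^24) / ((b^2)^24)) / ((b^4)^24)) / ((c^(-1))^12)    [power of a quotient]
= ((((c^2)^48) / ((b^2)^24)) / ((b^4)^24)) / ((c^(-1))^12)    [power of a power]
= ((c^96 / ((b^2)^24)) / ((b^4)^24)) / ((c^(-1))^12)    [power of a power]
= ((c^96 / b^48) / ((b^4)^24)) / ((c^(-1))^12)    [power of a power]
= ((c^96 / b^48) / b^96) / ((c^(-1))^12)    [power of a power]
= ((c^96 / b^48) / b^96) / c^(-12)    [power of a power]
= b^(-144)·c^108    [quotient of powers; product of powers]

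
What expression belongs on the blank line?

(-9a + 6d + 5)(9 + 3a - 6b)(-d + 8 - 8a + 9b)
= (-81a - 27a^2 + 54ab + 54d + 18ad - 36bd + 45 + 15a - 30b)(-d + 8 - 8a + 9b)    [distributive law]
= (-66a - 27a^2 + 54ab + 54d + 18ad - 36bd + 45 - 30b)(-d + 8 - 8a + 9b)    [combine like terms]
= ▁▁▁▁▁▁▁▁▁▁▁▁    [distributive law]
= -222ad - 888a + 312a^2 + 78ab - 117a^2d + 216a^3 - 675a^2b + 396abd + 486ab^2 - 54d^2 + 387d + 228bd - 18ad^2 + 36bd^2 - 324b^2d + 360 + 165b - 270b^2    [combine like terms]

After distributive law, the bracketed line is:

66ad - 528a + 528a^2 - 594ab + 27a^2d - 216a^2 + 216a^3 - 243a^2b - 54abd + 432ab - 432a^2b + 486ab^2 - 54d^2 + 432d - 432ad + 486bd - 18ad^2 + 144ad - 144a^2d + 162abd + 36bd^2 - 288bd + 288abd - 324b^2d - 45d + 360 - 360a + 405b + 30bd - 240b + 240ab - 270b^2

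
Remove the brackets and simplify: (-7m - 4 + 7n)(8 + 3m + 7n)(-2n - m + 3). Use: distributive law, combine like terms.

24mn + 5m^2 - 172m + 70m^2n + 21m^3 + 7mn^2 + 148n - 96 + 91n^2 - 98n^3

(-7m - 4 + 7n)(8 + 3m + 7n)(-2n - m + 3)
= (-56m - 21m^2 - 49mn - 32 - 12m - 28n + 56n + 21mn + 49n^2)(-2n - m + 3)    [distributive law]
= (-68m - 21m^2 - 28mn - 32 + 28n + 49n^2)(-2n - m + 3)    [combine like terms]
= 136mn + 68m^2 - 204m + 42m^2n + 21m^3 - 63m^2 + 56mn^2 + 28m^2n - 84mn + 64n + 32m - 96 - 56n^2 - 28mn + 84n - 98n^3 - 49mn^2 + 147n^2    [distributive law]
= 24mn + 5m^2 - 172m + 70m^2n + 21m^3 + 7mn^2 + 148n - 96 + 91n^2 - 98n^3    [combine like terms]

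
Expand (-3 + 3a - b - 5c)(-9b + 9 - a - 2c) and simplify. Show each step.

(-3 + 3a - b - 5c)(-9b + 9 - a - 2c)
= 27b - 27 + 3a + 6c - 27ab + 27a - 3a² - 6ac + 9b² - 9b + ab + 2bc + 45bc - 45c + 5ac + 10c²    [distributive law]
= 18b - 27 + 30a - 39c - 26ab - 3a² - ac + 9b² + 47bc + 10c²    [combine like terms]

18b - 27 + 30a - 39c - 26ab - 3a² - ac + 9b² + 47bc + 10c²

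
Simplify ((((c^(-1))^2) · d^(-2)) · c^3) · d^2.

((((c^(-1))^2) · d^(-2)) · c^3) · d^2
= ((c^(-2) · d^(-2)) · c^3) · d^2    [power of a power]
= c    [product of powers]

c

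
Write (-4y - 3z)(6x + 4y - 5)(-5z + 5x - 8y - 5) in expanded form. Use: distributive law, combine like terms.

204xyz - 120x²y + 112xy² + 220xy + 176y²z + 128y³ - 80y² - 160yz - 100y + 90xz² - 90x²z + 165xz + 60yz² - 75z² - 75z

(-4y - 3z)(6x + 4y - 5)(-5z + 5x - 8y - 5)
= (-24xy - 16y² + 20y - 18xz - 12yz + 15z)(-5z + 5x - 8y - 5)    [distributive law]
= 120xyz - 120x²y + 192xy² + 120xy + 80y²z - 80xy² + 128y³ + 80y² - 100yz + 100xy - 160y² - 100y + 90xz² - 90x²z + 144xyz + 90xz + 60yz² - 60xyz + 96y²z + 60yz - 75z² + 75xz - 120yz - 75z    [distributive law]
= 204xyz - 120x²y + 112xy² + 220xy + 176y²z + 128y³ - 80y² - 160yz - 100y + 90xz² - 90x²z + 165xz + 60yz² - 75z² - 75z    [combine like terms]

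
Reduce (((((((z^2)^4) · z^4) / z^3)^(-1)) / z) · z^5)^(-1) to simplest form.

(((((((z^2)^4) · z^4) / z^3)^(-1)) / z) · z^5)^(-1)
= (((((((z^2)^4) · z^4) / z^3)^(-1)) / z)^(-1)) · ((z^5)^(-1))    [power of a product]
= (((((((z^2)^4) · z^4) / z^3)^(-1))^(-1)) / (z^(-1))) · ((z^5)^(-1))    [power of a quotient]
= ((((((z^2)^4) · z^4) / z^3)^1) / (z^(-1))) · ((z^5)^(-1))    [power of a power]
= ((((((z^2)^4) · z^4)^1) / ((z^3)^1)) / (z^(-1))) · ((z^5)^(-1))    [power of a quotient]
= ((((((z^2)^4)^1) · ((z^4)^1)) / ((z^3)^1)) / (z^(-1))) · ((z^5)^(-1))    [power of a product]
= (((((z^2)^4) · ((z^4)^1)) / ((z^3)^1)) / (z^(-1))) · ((z^5)^(-1))    [power of a power]
= (((z^8 · ((z^4)^1)) / ((z^3)^1)) / (z^(-1))) · ((z^5)^(-1))    [power of a power]
= (((z^8 · z^4) / ((z^3)^1)) / (z^(-1))) · ((z^5)^(-1))    [power of a power]
= ((z^12 / ((z^3)^1)) / (z^(-1))) · ((z^5)^(-1))    [product of powers]
= ((z^12 / z^3) / (z^(-1))) · ((z^5)^(-1))    [power of a power]
= (z^9 / (z^(-1))) · ((z^5)^(-1))    [quotient of powers]
= z^10 · ((z^5)^(-1))    [quotient of powers]
= z^10 · z^(-5)    [power of a power]
= z^5    [product of powers]

z^5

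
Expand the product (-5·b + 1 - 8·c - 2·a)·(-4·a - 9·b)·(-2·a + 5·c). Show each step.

-76·a^2·b + 46·a·b·c - 90·a·b^2 + 225·b^2·c + 8·a^2 - 20·a·c + 18·a·b - 45·b·c - 24·a^2·c + 160·a·c^2 + 360·b·c^2 - 16·a^3

(-5·b + 1 - 8·c - 2·a)·(-4·a - 9·b)·(-2·a + 5·c)
= (20·a·b + 45·b^2 - 4·a - 9·b + 32·a·c + 72·b·c + 8·a^2 + 18·a·b)·(-2·a + 5·c)    [distributive law]
= (38·a·b + 45·b^2 - 4·a - 9·b + 32·a·c + 72·b·c + 8·a^2)·(-2·a + 5·c)    [combine like terms]
= -76·a^2·b + 190·a·b·c - 90·a·b^2 + 225·b^2·c + 8·a^2 - 20·a·c + 18·a·b - 45·b·c - 64·a^2·c + 160·a·c^2 - 144·a·b·c + 360·b·c^2 - 16·a^3 + 40·a^2·c    [distributive law]
= -76·a^2·b + 46·a·b·c - 90·a·b^2 + 225·b^2·c + 8·a^2 - 20·a·c + 18·a·b - 45·b·c - 24·a^2·c + 160·a·c^2 + 360·b·c^2 - 16·a^3    [combine like terms]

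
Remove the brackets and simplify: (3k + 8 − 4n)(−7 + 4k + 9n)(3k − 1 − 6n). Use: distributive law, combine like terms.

(3k + 8 − 4n)(−7 + 4k + 9n)(3k − 1 − 6n)
= (−21k + 12k^2 + 27kn − 56 + 32k + 72n + 28n − 16kn − 36n^2)(3k − 1 − 6n)    [distributive law]
= (11k + 12k^2 + 11kn − 56 + 100n − 36n^2)(3k − 1 − 6n)    [combine like terms]
= 33k^2 − 11k − 66kn + 36k^3 − 12k^2 − 72k^2n + 33k^2n − 11kn − 66kn^2 − 168k + 56 + 336n + 300kn − 100n − 600n^2 − 108kn^2 + 36n^2 + 216n^3    [distributive law]
= 21k^2 − 179k + 223kn + 36k^3 − 39k^2n − 174kn^2 + 56 + 236n − 564n^2 + 216n^3    [combine like terms]

21k^2 − 179k + 223kn + 36k^3 − 39k^2n − 174kn^2 + 56 + 236n − 564n^2 + 216n^3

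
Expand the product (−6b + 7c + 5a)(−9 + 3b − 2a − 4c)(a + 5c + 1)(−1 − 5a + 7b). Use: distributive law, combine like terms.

(−6b + 7c + 5a)(−9 + 3b − 2a − 4c)(a + 5c + 1)(−1 − 5a + 7b)
= (54b − 18b² + 12ab + 24bc − 63c + 21bc − 14ac − 28c² − 45a + 15ab − 10a² − 20ac)(a + 5c + 1)(−1 − 5a + 7b)    [distributive law]
= (54b − 18b² + 27ab + 45bc − 63c − 34ac − 28c² − 45a − 10a²)(a + 5c + 1)(−1 − 5a + 7b)    [combine like terms]
= (54ab + 270bc + 54b − 18ab² − 90b²c − 18b² + 27a²b + 135abc + 27ab + 45abc + 225bc² + 45bc − 63ac − 315c² − 63c − 34a²c − 170ac² − 34ac − 28ac² − 140c³ − 28c² − 45a² − 225ac − 45a − 10a³ − 50a²c − 10a²)(−1 − 5a + 7b)    [distributive law]
= (81ab + 315bc + 54b − 18ab² − 90b²c − 18b² + 27a²b + 180abc + 225bc² − 322ac − 343c² − 63c − 84a²c − 198ac² − 140c³ − 55a² − 45a − 10a³)(−1 − 5a + 7b)    [combine like terms]
= −81ab − 405a²b + 567ab² − 315bc − 1575abc + 2205b²c − 54b − 270ab + 378b² + 18ab² + 90a²b² − 126ab³ + 90b²c + 450ab²c − 630b³c + 18b² + 90ab² − 126b³ − 27a²b − 135a³b + 189a²b² − 180abc − 900a²bc + 1260ab²c − 225bc² − 1125abc² + 1575b²c² + 322ac + 1610a²c − 2254abc + 343c² + 1715ac² − 2401bc² + 63c + 315ac − 441bc + 84a²c + 420a³c − 588a²bc + 198ac² + 990a²c² − 1386abc² + 140c³ + 700ac³ − 980bc³ + 55a² + 275a³ − 385a²b + 45a + 225a² − 315ab + 10a³ + 50a⁴ − 70a³b    [distributive law]
= −666ab − 817a²b + 675ab² − 756bc − 4009abc + 2295b²c − 54b + 396b² + 279a²b² − 126ab³ + 1710ab²c − 630b³c − 126b³ − 205a³b − 1488a²bc − 2626bc² − 2511abc² + 1575b²c² + 637ac + 1694a²c + 343c² + 1913ac² + 63c + 420a³c + 990a²c² + 140c³ + 700ac³ − 980bc³ + 280a² + 285a³ + 45a + 50a⁴    [combine like terms]

−666ab − 817a²b + 675ab² − 756bc − 4009abc + 2295b²c − 54b + 396b² + 279a²b² − 126ab³ + 1710ab²c − 630b³c − 126b³ − 205a³b − 1488a²bc − 2626bc² − 2511abc² + 1575b²c² + 637ac + 1694a²c + 343c² + 1913ac² + 63c + 420a³c + 990a²c² + 140c³ + 700ac³ − 980bc³ + 280a² + 285a³ + 45a + 50a⁴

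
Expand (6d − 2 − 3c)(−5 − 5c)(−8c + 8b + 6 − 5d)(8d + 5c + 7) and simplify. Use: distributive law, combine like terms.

(6d − 2 − 3c)(−5 − 5c)(−8c + 8b + 6 − 5d)(8d + 5c + 7)
= (−30d − 30cd + 10 + 10c + 15c + 15c^2)(−8c + 8b + 6 − 5d)(8d + 5c + 7)    [distributive law]
= (−30d − 30cd + 10 + 25c + 15c^2)(−8c + 8b + 6 − 5d)(8d + 5c + 7)    [combine like terms]
= (240cd − 240bd − 180d + 150d^2 + 240c^2d − 240bcd − 180cd + 150cd^2 − 80c + 80b + 60 − 50d − 200c^2 + 200bc + 150c − 125cd − 120c^3 + 120bc^2 + 90c^2 − 75c^2d)(8d + 5c + 7)    [distributive law]
= (−65cd − 240bd − 230d + 150d^2 + 165c^2d − 240bcd + 150cd^2 + 70c + 80b + 60 − 110c^2 + 200bc − 120c^3 + 120bc^2)(8d + 5c + 7)    [combine like terms]
= −520cd^2 − 325c^2d − 455cd − 1920bd^2 − 1200bcd − 1680bd − 1840d^2 − 1150cd − 1610d + 1200d^3 + 750cd^2 + 1050d^2 + 1320c^2d^2 + 825c^3d + 1155c^2d − 1920bcd^2 − 1200bc^2d − 1680bcd + 1200cd^3 + 750c^2d^2 + 1050cd^2 + 560cd + 350c^2 + 490c + 640bd + 400bc + 560b + 480d + 300c + 420 − 880c^2d − 550c^3 − 770c^2 + 1600bcd + 1000bc^2 + 1400bc − 960c^3d − 600c^4 − 840c^3 + 960bc^2d + 600bc^3 + 840bc^2    [distributive law]
= 1280cd^2 − 50c^2d − 1045cd − 1920bd^2 − 1280bcd − 1040bd − 790d^2 − 1130d + 1200d^3 + 2070c^2d^2 − 135c^3d − 1920bcd^2 − 240bc^2d + 1200cd^3 − 420c^2 + 790c + 1800bc + 560b + 420 − 1390c^3 + 1840bc^2 − 600c^4 + 600bc^3    [combine like terms]

1280cd^2 − 50c^2d − 1045cd − 1920bd^2 − 1280bcd − 1040bd − 790d^2 − 1130d + 1200d^3 + 2070c^2d^2 − 135c^3d − 1920bcd^2 − 240bc^2d + 1200cd^3 − 420c^2 + 790c + 1800bc + 560b + 420 − 1390c^3 + 1840bc^2 − 600c^4 + 600bc^3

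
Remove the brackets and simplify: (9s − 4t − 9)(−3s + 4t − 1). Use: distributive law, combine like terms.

(9s − 4t − 9)(−3s + 4t − 1)
= −27s^2 + 36st − 9s + 12st − 16t^2 + 4t + 27s − 36t + 9    [distributive law]
= −27s^2 + 48st + 18s − 16t^2 − 32t + 9    [combine like terms]

−27s^2 + 48st + 18s − 16t^2 − 32t + 9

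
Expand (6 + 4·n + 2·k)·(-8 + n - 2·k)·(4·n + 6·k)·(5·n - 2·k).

(6 + 4·n + 2·k)·(-8 + n - 2·k)·(4·n + 6·k)·(5·n - 2·k)
= (-48 + 6·n - 12·k - 32·n + 4·n^2 - 8·k·n - 16·k + 2·k·n - 4·k^2)·(4·n + 6·k)·(5·n - 2·k)    [distributive law]
= (-48 - 26·n - 28·k + 4·n^2 - 6·k·n - 4·k^2)·(4·n + 6·k)·(5·n - 2·k)    [combine like terms]
= (-192·n - 288·k - 104·n^2 - 156·k·n - 112·k·n - 168·k^2 + 16·n^3 + 24·k·n^2 - 24·k·n^2 - 36·k^2·n - 16·k^2·n - 24·k^3)·(5·n - 2·k)    [distributive law]
= (-192·n - 288·k - 104·n^2 - 268·k·n - 168·k^2 + 16·n^3 - 52·k^2·n - 24·k^3)·(5·n - 2·k)    [combine like terms]
= -960·n^2 + 384·k·n - 1440·k·n + 576·k^2 - 520·n^3 + 208·k·n^2 - 1340·k·n^2 + 536·k^2·n - 840·k^2·n + 336·k^3 + 80·n^4 - 32·k·n^3 - 260·k^2·n^2 + 104·k^3·n - 120·k^3·n + 48·k^4    [distributive law]
= -960·n^2 - 1056·k·n + 576·k^2 - 520·n^3 - 1132·k·n^2 - 304·k^2·n + 336·k^3 + 80·n^4 - 32·k·n^3 - 260·k^2·n^2 - 16·k^3·n + 48·k^4    [combine like terms]

-960·n^2 - 1056·k·n + 576·k^2 - 520·n^3 - 1132·k·n^2 - 304·k^2·n + 336·k^3 + 80·n^4 - 32·k·n^3 - 260·k^2·n^2 - 16·k^3·n + 48·k^4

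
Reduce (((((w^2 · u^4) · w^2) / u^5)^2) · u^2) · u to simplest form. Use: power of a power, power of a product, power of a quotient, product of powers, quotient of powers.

(((((w^2 · u^4) · w^2) / u^5)^2) · u^2) · u
= (((((w^2 · u^4) · w^2)^2) / ((u^5)^2)) · u^2) · u    [power of a quotient]
= (((((w^2 · u^4)^2) · ((w^2)^2)) / ((u^5)^2)) · u^2) · u    [power of a product]
= ((((((w^2)^2) · ((u^4)^2)) · ((w^2)^2)) / ((u^5)^2)) · u^2) · u    [power of a product]
= ((((w^4 · ((u^4)^2)) · ((w^2)^2)) / ((u^5)^2)) · u^2) · u    [power of a power]
= ((((w^4 · u^8) · ((w^2)^2)) / ((u^5)^2)) · u^2) · u    [power of a power]
= ((((w^4 · u^8) · w^4) / ((u^5)^2)) · u^2) · u    [power of a power]
= ((((w^4 · u^8) · w^4) / u^10) · u^2) · u    [power of a power]
= uw^8    [quotient of powers; product of powers]

uw^8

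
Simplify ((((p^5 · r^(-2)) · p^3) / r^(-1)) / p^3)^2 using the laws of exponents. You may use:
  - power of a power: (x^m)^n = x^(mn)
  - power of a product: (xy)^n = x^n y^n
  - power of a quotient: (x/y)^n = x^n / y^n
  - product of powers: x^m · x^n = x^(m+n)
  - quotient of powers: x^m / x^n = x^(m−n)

((((p^5 · r^(-2)) · p^3) / r^(-1)) / p^3)^2
= ((((p^5 · r^(-2)) · p^3) / r^(-1))^2) / ((p^3)^2)    [power of a quotient]
= ((((p^5 · r^(-2)) · p^3)^2) / ((r^(-1))^2)) / ((p^3)^2)    [power of a quotient]
= ((((p^5 · r^(-2))^2) · ((p^3)^2)) / ((r^(-1))^2)) / ((p^3)^2)    [power of a product]
= (((((p^5)^2) · ((r^(-2))^2)) · ((p^3)^2)) / ((r^(-1))^2)) / ((p^3)^2)    [power of a product]
= (((p^10 · ((r^(-2))^2)) · ((p^3)^2)) / ((r^(-1))^2)) / ((p^3)^2)    [power of a power]
= (((p^10 · r^(-4)) · ((p^3)^2)) / ((r^(-1))^2)) / ((p^3)^2)    [power of a power]
= (((p^10 · r^(-4)) · p^6) / ((r^(-1))^2)) / ((p^3)^2)    [power of a power]
= (((p^10 · r^(-4)) · p^6) / r^(-2)) / ((p^3)^2)    [power of a power]
= (((p^10 · r^(-4)) · p^6) / r^(-2)) / p^6    [power of a power]
= p^10·r^(-2)    [quotient of powers; product of powers]

p^10·r^(-2)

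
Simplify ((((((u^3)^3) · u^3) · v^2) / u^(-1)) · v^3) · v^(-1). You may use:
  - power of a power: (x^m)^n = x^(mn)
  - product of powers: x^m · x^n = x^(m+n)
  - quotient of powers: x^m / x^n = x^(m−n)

u^13v^4

((((((u^3)^3) · u^3) · v^2) / u^(-1)) · v^3) · v^(-1)
= ((((u^9 · u^3) · v^2) / u^(-1)) · v^3) · v^(-1)    [power of a power]
= (((u^12 · v^2) / u^(-1)) · v^3) · v^(-1)    [product of powers]
= u^13v^4    [quotient of powers; product of powers]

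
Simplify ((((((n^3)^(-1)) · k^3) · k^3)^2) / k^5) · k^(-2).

k^5n^(-6)

((((((n^3)^(-1)) · k^3) · k^3)^2) / k^5) · k^(-2)
= ((((((n^3)^(-1)) · k^3)^2) · ((k^3)^2)) / k^5) · k^(-2)    [power of a product]
= ((((((n^3)^(-1))^2) · ((k^3)^2)) · ((k^3)^2)) / k^5) · k^(-2)    [power of a product]
= (((((n^3)^(-2)) · ((k^3)^2)) · ((k^3)^2)) / k^5) · k^(-2)    [power of a power]
= (((n^(-6) · ((k^3)^2)) · ((k^3)^2)) / k^5) · k^(-2)    [power of a power]
= (((n^(-6) · k^6) · ((k^3)^2)) / k^5) · k^(-2)    [power of a power]
= (((n^(-6) · k^6) · k^6) / k^5) · k^(-2)    [power of a power]
= k^5n^(-6)    [quotient of powers; product of powers]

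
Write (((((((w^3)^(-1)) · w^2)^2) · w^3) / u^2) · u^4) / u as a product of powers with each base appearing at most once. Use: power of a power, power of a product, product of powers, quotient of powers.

uw

(((((((w^3)^(-1)) · w^2)^2) · w^3) / u^2) · u^4) / u
= (((((((w^3)^(-1))^2) · ((w^2)^2)) · w^3) / u^2) · u^4) / u    [power of a product]
= ((((((w^3)^(-2)) · ((w^2)^2)) · w^3) / u^2) · u^4) / u    [power of a power]
= ((((w^(-6) · ((w^2)^2)) · w^3) / u^2) · u^4) / u    [power of a power]
= ((((w^(-6) · w^4) · w^3) / u^2) · u^4) / u    [power of a power]
= (((w^(-2) · w^3) / u^2) · u^4) / u    [product of powers]
= ((w / u^2) · u^4) / u    [product of powers]
= uw    [quotient of powers; product of powers]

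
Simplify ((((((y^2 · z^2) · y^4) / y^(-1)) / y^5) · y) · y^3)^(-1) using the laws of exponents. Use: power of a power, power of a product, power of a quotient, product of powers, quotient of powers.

y^(-6)z^(-2)

((((((y^2 · z^2) · y^4) / y^(-1)) / y^5) · y) · y^3)^(-1)
= ((((((y^2 · z^2) · y^4) / y^(-1)) / y^5) · y)^(-1)) · ((y^3)^(-1))    [power of a product]
= ((((((y^2 · z^2) · y^4) / y^(-1)) / y^5)^(-1)) · (y^(-1))) · ((y^3)^(-1))    [power of a product]
= ((((((y^2 · z^2) · y^4) / y^(-1))^(-1)) / ((y^5)^(-1))) · (y^(-1))) · ((y^3)^(-1))    [power of a quotient]
= ((((((y^2 · z^2) · y^4)^(-1)) / ((y^(-1))^(-1))) / ((y^5)^(-1))) · (y^(-1))) · ((y^3)^(-1))    [power of a quotient]
= ((((((y^2 · z^2)^(-1)) · ((y^4)^(-1))) / ((y^(-1))^(-1))) / ((y^5)^(-1))) · (y^(-1))) · ((y^3)^(-1))    [power of a product]
= (((((((y^2)^(-1)) · ((z^2)^(-1))) · ((y^4)^(-1))) / ((y^(-1))^(-1))) / ((y^5)^(-1))) · (y^(-1))) · ((y^3)^(-1))    [power of a product]
= (((((y^(-2) · ((z^2)^(-1))) · ((y^4)^(-1))) / ((y^(-1))^(-1))) / ((y^5)^(-1))) · (y^(-1))) · ((y^3)^(-1))    [power of a power]
= (((((y^(-2) · z^(-2)) · ((y^4)^(-1))) / ((y^(-1))^(-1))) / ((y^5)^(-1))) · (y^(-1))) · ((y^3)^(-1))    [power of a power]
= (((((y^(-2) · z^(-2)) · y^(-4)) / ((y^(-1))^(-1))) / ((y^5)^(-1))) · (y^(-1))) · ((y^3)^(-1))    [power of a power]
= (((((y^(-2) · z^(-2)) · y^(-4)) / y) / ((y^5)^(-1))) · (y^(-1))) · ((y^3)^(-1))    [power of a power]
= (((((y^(-2) · z^(-2)) · y^(-4)) / y) / y^(-5)) · (y^(-1))) · ((y^3)^(-1))    [power of a power]
= (((((y^(-2) · z^(-2)) · y^(-4)) / y) / y^(-5)) · y^(-1)) · y^(-3)    [power of a power]
= y^(-6)z^(-2)    [quotient of powers; product of powers]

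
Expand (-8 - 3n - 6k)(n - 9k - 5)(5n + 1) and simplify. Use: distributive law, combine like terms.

32n^2 + 207n + 531kn + 102k + 40 - 15n^3 + 105kn^2 + 270k^2n + 54k^2

(-8 - 3n - 6k)(n - 9k - 5)(5n + 1)
= (-8n + 72k + 40 - 3n^2 + 27kn + 15n - 6kn + 54k^2 + 30k)(5n + 1)    [distributive law]
= (7n + 102k + 40 - 3n^2 + 21kn + 54k^2)(5n + 1)    [combine like terms]
= 35n^2 + 7n + 510kn + 102k + 200n + 40 - 15n^3 - 3n^2 + 105kn^2 + 21kn + 270k^2n + 54k^2    [distributive law]
= 32n^2 + 207n + 531kn + 102k + 40 - 15n^3 + 105kn^2 + 270k^2n + 54k^2    [combine like terms]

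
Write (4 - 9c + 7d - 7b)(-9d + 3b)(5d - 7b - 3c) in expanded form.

-180d^2 + 312bd + 108cd - 84b^2 - 36bc + 594cd^2 - 954bcd - 243c^2d + 252b^2c + 81bc^2 - 315d^3 + 861bd^2 - 693b^2d + 147b^3

(4 - 9c + 7d - 7b)(-9d + 3b)(5d - 7b - 3c)
= (-36d + 12b + 81cd - 27bc - 63d^2 + 21bd + 63bd - 21b^2)(5d - 7b - 3c)    [distributive law]
= (-36d + 12b + 81cd - 27bc - 63d^2 + 84bd - 21b^2)(5d - 7b - 3c)    [combine like terms]
= -180d^2 + 252bd + 108cd + 60bd - 84b^2 - 36bc + 405cd^2 - 567bcd - 243c^2d - 135bcd + 189b^2c + 81bc^2 - 315d^3 + 441bd^2 + 189cd^2 + 420bd^2 - 588b^2d - 252bcd - 105b^2d + 147b^3 + 63b^2c    [distributive law]
= -180d^2 + 312bd + 108cd - 84b^2 - 36bc + 594cd^2 - 954bcd - 243c^2d + 252b^2c + 81bc^2 - 315d^3 + 861bd^2 - 693b^2d + 147b^3    [combine like terms]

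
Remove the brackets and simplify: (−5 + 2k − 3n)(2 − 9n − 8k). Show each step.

(−5 + 2k − 3n)(2 − 9n − 8k)
= −10 + 45n + 40k + 4k − 18kn − 16k^2 − 6n + 27n^2 + 24kn    [distributive law]
= −10 + 39n + 44k + 6kn − 16k^2 + 27n^2    [combine like terms]

−10 + 39n + 44k + 6kn − 16k^2 + 27n^2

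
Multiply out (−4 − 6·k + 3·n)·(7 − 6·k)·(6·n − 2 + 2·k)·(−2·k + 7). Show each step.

(−4 − 6·k + 3·n)·(7 − 6·k)·(6·n − 2 + 2·k)·(−2·k + 7)
= (−28 + 24·k − 42·k + 36·k² + 21·n − 18·k·n)·(6·n − 2 + 2·k)·(−2·k + 7)    [distributive law]
= (−28 − 18·k + 36·k² + 21·n − 18·k·n)·(6·n − 2 + 2·k)·(−2·k + 7)    [combine like terms]
= (−168·n + 56 − 56·k − 108·k·n + 36·k − 36·k² + 216·k²·n − 72·k² + 72·k³ + 126·n² − 42·n + 42·k·n − 108·k·n² + 36·k·n − 36·k²·n)·(−2·k + 7)    [distributive law]
= (−210·n + 56 − 20·k − 30·k·n − 108·k² + 180·k²·n + 72·k³ + 126·n² − 108·k·n²)·(−2·k + 7)    [combine like terms]
= 420·k·n − 1470·n − 112·k + 392 + 40·k² − 140·k + 60·k²·n − 210·k·n + 216·k³ − 756·k² − 360·k³·n + 1260·k²·n − 144·k⁴ + 504·k³ − 252·k·n² + 882·n² + 216·k²·n² − 756·k·n²    [distributive law]
= 210·k·n − 1470·n − 252·k + 392 − 716·k² + 1320·k²·n + 720·k³ − 360·k³·n − 144·k⁴ − 1008·k·n² + 882·n² + 216·k²·n²    [combine like terms]

210·k·n − 1470·n − 252·k + 392 − 716·k² + 1320·k²·n + 720·k³ − 360·k³·n − 144·k⁴ − 1008·k·n² + 882·n² + 216·k²·n²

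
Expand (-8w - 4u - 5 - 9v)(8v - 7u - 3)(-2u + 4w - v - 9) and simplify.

196uvw - 256vw^2 - 224v^2w + 500vw + 224uw^2 - 364uw + 96w^2 - 156w - 90u^2v + 113uv^2 - 300uv - 56u^3 - 346u^2 - 453u + 661v^2 + 102v - 135 + 72v^3

(-8w - 4u - 5 - 9v)(8v - 7u - 3)(-2u + 4w - v - 9)
= (-64vw + 56uw + 24w - 32uv + 28u^2 + 12u - 40v + 35u + 15 - 72v^2 + 63uv + 27v)(-2u + 4w - v - 9)    [distributive law]
= (-64vw + 56uw + 24w + 31uv + 28u^2 + 47u - 13v + 15 - 72v^2)(-2u + 4w - v - 9)    [combine like terms]
= 128uvw - 256vw^2 + 64v^2w + 576vw - 112u^2w + 224uw^2 - 56uvw - 504uw - 48uw + 96w^2 - 24vw - 216w - 62u^2v + 124uvw - 31uv^2 - 279uv - 56u^3 + 112u^2w - 28u^2v - 252u^2 - 94u^2 + 188uw - 47uv - 423u + 26uv - 52vw + 13v^2 + 117v - 30u + 60w - 15v - 135 + 144uv^2 - 288v^2w + 72v^3 + 648v^2    [distributive law]
= 196uvw - 256vw^2 - 224v^2w + 500vw + 224uw^2 - 364uw + 96w^2 - 156w - 90u^2v + 113uv^2 - 300uv - 56u^3 - 346u^2 - 453u + 661v^2 + 102v - 135 + 72v^3    [combine like terms]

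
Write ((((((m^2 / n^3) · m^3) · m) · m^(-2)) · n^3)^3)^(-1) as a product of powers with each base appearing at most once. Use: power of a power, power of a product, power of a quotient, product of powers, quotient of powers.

((((((m^2 / n^3) · m^3) · m) · m^(-2)) · n^3)^3)^(-1)
= (((((m^2 / n^3) · m^3) · m) · m^(-2)) · n^3)^(-3)    [power of a power]
= (((((m^2 / n^3) · m^3) · m) · m^(-2))^(-3)) · ((n^3)^(-3))    [power of a product]
= (((((m^2 / n^3) · m^3) · m)^(-3)) · ((m^(-2))^(-3))) · ((n^3)^(-3))    [power of a product]
= (((((m^2 / n^3) · m^3)^(-3)) · (m^(-3))) · ((m^(-2))^(-3))) · ((n^3)^(-3))    [power of a product]
= (((((m^2 / n^3)^(-3)) · ((m^3)^(-3))) · (m^(-3))) · ((m^(-2))^(-3))) · ((n^3)^(-3))    [power of a product]
= ((((((m^2)^(-3)) / ((n^3)^(-3))) · ((m^3)^(-3))) · (m^(-3))) · ((m^(-2))^(-3))) · ((n^3)^(-3))    [power of a quotient]
= ((((m^(-6) / ((n^3)^(-3))) · ((m^3)^(-3))) · (m^(-3))) · ((m^(-2))^(-3))) · ((n^3)^(-3))    [power of a power]
= ((((m^(-6) / n^(-9)) · ((m^3)^(-3))) · (m^(-3))) · ((m^(-2))^(-3))) · ((n^3)^(-3))    [power of a power]
= ((((m^(-6) / n^(-9)) · m^(-9)) · (m^(-3))) · ((m^(-2))^(-3))) · ((n^3)^(-3))    [power of a power]
= ((((m^(-6) / n^(-9)) · m^(-9)) · m^(-3)) · m^6) · ((n^3)^(-3))    [power of a power]
= ((((m^(-6) / n^(-9)) · m^(-9)) · m^(-3)) · m^6) · n^(-9)    [power of a power]
= m^(-12)    [quotient of powers; product of powers]

m^(-12)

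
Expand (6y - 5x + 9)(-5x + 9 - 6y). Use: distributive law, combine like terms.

-36y² + 25x² - 90x + 81

(6y - 5x + 9)(-5x + 9 - 6y)
= -30xy + 54y - 36y² + 25x² - 45x + 30xy - 45x + 81 - 54y    [distributive law]
= -36y² + 25x² - 90x + 81    [combine like terms]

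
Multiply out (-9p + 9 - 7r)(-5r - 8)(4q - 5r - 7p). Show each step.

(-9p + 9 - 7r)(-5r - 8)(4q - 5r - 7p)
= (45pr + 72p - 45r - 72 + 35r^2 + 56r)(4q - 5r - 7p)    [distributive law]
= (45pr + 72p + 11r - 72 + 35r^2)(4q - 5r - 7p)    [combine like terms]
= 180pqr - 225pr^2 - 315p^2r + 288pq - 360pr - 504p^2 + 44qr - 55r^2 - 77pr - 288q + 360r + 504p + 140qr^2 - 175r^3 - 245pr^2    [distributive law]
= 180pqr - 470pr^2 - 315p^2r + 288pq - 437pr - 504p^2 + 44qr - 55r^2 - 288q + 360r + 504p + 140qr^2 - 175r^3    [combine like terms]

180pqr - 470pr^2 - 315p^2r + 288pq - 437pr - 504p^2 + 44qr - 55r^2 - 288q + 360r + 504p + 140qr^2 - 175r^3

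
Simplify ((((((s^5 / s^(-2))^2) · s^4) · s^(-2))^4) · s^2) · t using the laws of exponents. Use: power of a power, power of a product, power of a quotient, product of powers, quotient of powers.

((((((s^5 / s^(-2))^2) · s^4) · s^(-2))^4) · s^2) · t
= ((((((s^5 / s^(-2))^2) · s^4)^4) · ((s^(-2))^4)) · s^2) · t    [power of a product]
= ((((((s^5 / s^(-2))^2)^4) · ((s^4)^4)) · ((s^(-2))^4)) · s^2) · t    [power of a product]
= (((((s^5 / s^(-2))^8) · ((s^4)^4)) · ((s^(-2))^4)) · s^2) · t    [power of a power]
= ((((((s^5)^8) / ((s^(-2))^8)) · ((s^4)^4)) · ((s^(-2))^4)) · s^2) · t    [power of a quotient]
= ((((s^40 / ((s^(-2))^8)) · ((s^4)^4)) · ((s^(-2))^4)) · s^2) · t    [power of a power]
= ((((s^40 / s^(-16)) · ((s^4)^4)) · ((s^(-2))^4)) · s^2) · t    [power of a power]
= (((s^56 · ((s^4)^4)) · ((s^(-2))^4)) · s^2) · t    [quotient of powers]
= (((s^56 · s^16) · ((s^(-2))^4)) · s^2) · t    [power of a power]
= ((s^72 · ((s^(-2))^4)) · s^2) · t    [product of powers]
= ((s^72 · s^(-8)) · s^2) · t    [power of a power]
= (s^64 · s^2) · t    [product of powers]
= s^66 · t    [product of powers]
= s^66t    [rearrange]

s^66t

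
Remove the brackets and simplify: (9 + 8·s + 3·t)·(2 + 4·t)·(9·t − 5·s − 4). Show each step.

−6·t − 154·s − 72 + 330·t^2 − 194·s·t − 80·s^2 + 228·s·t^2 − 160·s^2·t + 108·t^3

(9 + 8·s + 3·t)·(2 + 4·t)·(9·t − 5·s − 4)
= (18 + 36·t + 16·s + 32·s·t + 6·t + 12·t^2)·(9·t − 5·s − 4)    [distributive law]
= (18 + 42·t + 16·s + 32·s·t + 12·t^2)·(9·t − 5·s − 4)    [combine like terms]
= 162·t − 90·s − 72 + 378·t^2 − 210·s·t − 168·t + 144·s·t − 80·s^2 − 64·s + 288·s·t^2 − 160·s^2·t − 128·s·t + 108·t^3 − 60·s·t^2 − 48·t^2    [distributive law]
= −6·t − 154·s − 72 + 330·t^2 − 194·s·t − 80·s^2 + 228·s·t^2 − 160·s^2·t + 108·t^3    [combine like terms]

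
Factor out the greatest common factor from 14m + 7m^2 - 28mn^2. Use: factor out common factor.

14m + 7m^2 - 28mn^2
= 7(2m + m^2 - 4mn^2)    [factor out 7]
= 7m(2 + m - 4n^2)    [factor out m]

7m(2 + m - 4n^2)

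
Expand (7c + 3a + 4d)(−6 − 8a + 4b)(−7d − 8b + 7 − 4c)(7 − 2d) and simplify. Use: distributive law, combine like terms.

3318cd − 780cd^2 + 3724bc − 2884bcd − 2058c + 1176c^2 − 336c^2d + 4280acd − 1040acd^2 + 2800abc − 800abcd − 2240ac + 1568ac^2 − 448ac^2d + 520bcd^2 − 1568b^2c + 448b^2cd − 784bc^2 + 224bc^2d − 434ad + 1764ad^2 + 1596ab + 748abd − 882a + 1512a^2d − 336a^2d^2 + 1344a^2b − 384a^2bd − 1176a^2 + 672a^2c − 192a^2cd − 344abd^2 − 672ab^2 + 192ab^2d + 1512d^2 − 336d^3 + 2128bd − 1392bd^2 − 1176d − 448ad^3 + 224bd^3 − 896b^2d + 256b^2d^2

(7c + 3a + 4d)(−6 − 8a + 4b)(−7d − 8b + 7 − 4c)(7 − 2d)
= (−42c − 56ac + 28bc − 18a − 24a^2 + 12ab − 24d − 32ad + 16bd)(−7d − 8b + 7 − 4c)(7 − 2d)    [distributive law]
= (294cd + 336bc − 294c + 168c^2 + 392acd + 448abc − 392ac + 224ac^2 − 196bcd − 224b^2c + 196bc − 112bc^2 + 126ad + 144ab − 126a + 72ac + 168a^2d + 192a^2b − 168a^2 + 96a^2c − 84abd − 96ab^2 + 84ab − 48abc + 168d^2 + 192bd − 168d + 96cd + 224ad^2 + 256abd − 224ad + 128acd − 112bd^2 − 128b^2d + 112bd − 64bcd)(7 − 2d)    [distributive law]
= (390cd + 532bc − 294c + 168c^2 + 520acd + 400abc − 320ac + 224ac^2 − 260bcd − 224b^2c − 112bc^2 − 98ad + 228ab − 126a + 168a^2d + 192a^2b − 168a^2 + 96a^2c + 172abd − 96ab^2 + 168d^2 + 304bd − 168d + 224ad^2 − 112bd^2 − 128b^2d)(7 − 2d)    [combine like terms]
= 2730cd − 780cd^2 + 3724bc − 1064bcd − 2058c + 588cd + 1176c^2 − 336c^2d + 3640acd − 1040acd^2 + 2800abc − 800abcd − 2240ac + 640acd + 1568ac^2 − 448ac^2d − 1820bcd + 520bcd^2 − 1568b^2c + 448b^2cd − 784bc^2 + 224bc^2d − 686ad + 196ad^2 + 1596ab − 456abd − 882a + 252ad + 1176a^2d − 336a^2d^2 + 1344a^2b − 384a^2bd − 1176a^2 + 336a^2d + 672a^2c − 192a^2cd + 1204abd − 344abd^2 − 672ab^2 + 192ab^2d + 1176d^2 − 336d^3 + 2128bd − 608bd^2 − 1176d + 336d^2 + 1568ad^2 − 448ad^3 − 784bd^2 + 224bd^3 − 896b^2d + 256b^2d^2    [distributive law]
= 3318cd − 780cd^2 + 3724bc − 2884bcd − 2058c + 1176c^2 − 336c^2d + 4280acd − 1040acd^2 + 2800abc − 800abcd − 2240ac + 1568ac^2 − 448ac^2d + 520bcd^2 − 1568b^2c + 448b^2cd − 784bc^2 + 224bc^2d − 434ad + 1764ad^2 + 1596ab + 748abd − 882a + 1512a^2d − 336a^2d^2 + 1344a^2b − 384a^2bd − 1176a^2 + 672a^2c − 192a^2cd − 344abd^2 − 672ab^2 + 192ab^2d + 1512d^2 − 336d^3 + 2128bd − 1392bd^2 − 1176d − 448ad^3 + 224bd^3 − 896b^2d + 256b^2d^2    [combine like terms]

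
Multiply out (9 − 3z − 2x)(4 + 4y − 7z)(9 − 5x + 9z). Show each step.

324 − 252x − 351z + 324y − 252xy + 216yz + 429xz − 486z² − 12xyz − 108yz² + 21xz² + 189z³ + 40x² + 40x²y − 70x²z

(9 − 3z − 2x)(4 + 4y − 7z)(9 − 5x + 9z)
= (36 + 36y − 63z − 12z − 12yz + 21z² − 8x − 8xy + 14xz)(9 − 5x + 9z)    [distributive law]
= (36 + 36y − 75z − 12yz + 21z² − 8x − 8xy + 14xz)(9 − 5x + 9z)    [combine like terms]
= 324 − 180x + 324z + 324y − 180xy + 324yz − 675z + 375xz − 675z² − 108yz + 60xyz − 108yz² + 189z² − 105xz² + 189z³ − 72x + 40x² − 72xz − 72xy + 40x²y − 72xyz + 126xz − 70x²z + 126xz²    [distributive law]
= 324 − 252x − 351z + 324y − 252xy + 216yz + 429xz − 486z² − 12xyz − 108yz² + 21xz² + 189z³ + 40x² + 40x²y − 70x²z    [combine like terms]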